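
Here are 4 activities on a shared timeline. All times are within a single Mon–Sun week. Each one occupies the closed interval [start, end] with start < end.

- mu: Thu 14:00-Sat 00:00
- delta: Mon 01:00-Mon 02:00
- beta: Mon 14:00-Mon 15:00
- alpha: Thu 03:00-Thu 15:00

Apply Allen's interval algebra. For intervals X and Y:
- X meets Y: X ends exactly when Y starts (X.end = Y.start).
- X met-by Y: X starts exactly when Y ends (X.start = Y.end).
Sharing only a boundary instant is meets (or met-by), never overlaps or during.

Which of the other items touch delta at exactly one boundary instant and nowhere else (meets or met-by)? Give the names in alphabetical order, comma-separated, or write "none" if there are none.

Target delta = [Mon 01:00, Mon 02:00].
alpha [Thu 03:00, Thu 15:00] → after → no.
beta [Mon 14:00, Mon 15:00] → after → no.
mu [Thu 14:00, Sat 00:00] → after → no.
Result: none.

none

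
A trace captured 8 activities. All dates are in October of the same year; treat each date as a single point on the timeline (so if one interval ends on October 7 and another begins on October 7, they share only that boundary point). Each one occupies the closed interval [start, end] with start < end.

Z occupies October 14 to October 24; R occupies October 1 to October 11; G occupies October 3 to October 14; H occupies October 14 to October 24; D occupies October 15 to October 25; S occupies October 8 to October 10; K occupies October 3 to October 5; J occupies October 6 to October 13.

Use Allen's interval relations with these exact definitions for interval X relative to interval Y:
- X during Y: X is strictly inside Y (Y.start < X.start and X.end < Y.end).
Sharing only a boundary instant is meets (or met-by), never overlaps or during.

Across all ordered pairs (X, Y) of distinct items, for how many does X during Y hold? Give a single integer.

Checking all 56 ordered pairs for relation 'during'; matching pairs in alphabetical order:
(J, G): J during G ✓
(K, R): K during R ✓
(S, G): S during G ✓
(S, J): S during J ✓
(S, R): S during R ✓
Count: 5.

5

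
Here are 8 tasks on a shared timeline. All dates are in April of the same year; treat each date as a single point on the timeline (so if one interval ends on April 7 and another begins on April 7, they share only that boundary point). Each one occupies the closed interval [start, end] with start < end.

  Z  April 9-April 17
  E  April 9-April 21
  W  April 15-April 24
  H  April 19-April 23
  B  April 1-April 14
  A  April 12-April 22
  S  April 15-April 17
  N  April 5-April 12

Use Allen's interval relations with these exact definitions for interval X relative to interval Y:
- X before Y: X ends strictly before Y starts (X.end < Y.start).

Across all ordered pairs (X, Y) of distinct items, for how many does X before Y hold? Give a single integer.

8

Checking all 56 ordered pairs for relation 'before'; matching pairs in alphabetical order:
(B, H): B before H ✓
(B, S): B before S ✓
(B, W): B before W ✓
(N, H): N before H ✓
(N, S): N before S ✓
(N, W): N before W ✓
(S, H): S before H ✓
(Z, H): Z before H ✓
Count: 8.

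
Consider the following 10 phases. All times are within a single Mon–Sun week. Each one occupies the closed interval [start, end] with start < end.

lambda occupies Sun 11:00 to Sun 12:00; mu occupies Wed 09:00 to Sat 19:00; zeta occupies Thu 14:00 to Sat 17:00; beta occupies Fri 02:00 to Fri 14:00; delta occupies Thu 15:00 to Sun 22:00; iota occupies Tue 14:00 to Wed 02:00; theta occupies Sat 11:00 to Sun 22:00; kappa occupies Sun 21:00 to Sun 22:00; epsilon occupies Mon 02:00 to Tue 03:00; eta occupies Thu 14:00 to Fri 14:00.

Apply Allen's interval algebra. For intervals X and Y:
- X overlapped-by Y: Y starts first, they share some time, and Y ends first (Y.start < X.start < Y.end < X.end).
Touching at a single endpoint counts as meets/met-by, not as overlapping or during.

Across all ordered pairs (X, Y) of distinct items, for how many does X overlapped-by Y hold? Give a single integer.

5

Checking all 90 ordered pairs for relation 'overlapped-by'; matching pairs in alphabetical order:
(delta, eta): delta overlapped-by eta ✓
(delta, mu): delta overlapped-by mu ✓
(delta, zeta): delta overlapped-by zeta ✓
(theta, mu): theta overlapped-by mu ✓
(theta, zeta): theta overlapped-by zeta ✓
Count: 5.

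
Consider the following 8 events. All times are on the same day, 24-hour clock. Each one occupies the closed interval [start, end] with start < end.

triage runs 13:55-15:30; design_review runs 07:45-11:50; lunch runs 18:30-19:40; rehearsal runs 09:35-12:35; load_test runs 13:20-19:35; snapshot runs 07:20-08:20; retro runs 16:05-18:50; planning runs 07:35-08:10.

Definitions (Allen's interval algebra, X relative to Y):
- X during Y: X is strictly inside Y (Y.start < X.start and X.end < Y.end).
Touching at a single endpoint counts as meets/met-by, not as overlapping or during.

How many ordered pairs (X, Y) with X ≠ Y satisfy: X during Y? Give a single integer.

Checking all 56 ordered pairs for relation 'during'; matching pairs in alphabetical order:
(planning, snapshot): planning during snapshot ✓
(retro, load_test): retro during load_test ✓
(triage, load_test): triage during load_test ✓
Count: 3.

3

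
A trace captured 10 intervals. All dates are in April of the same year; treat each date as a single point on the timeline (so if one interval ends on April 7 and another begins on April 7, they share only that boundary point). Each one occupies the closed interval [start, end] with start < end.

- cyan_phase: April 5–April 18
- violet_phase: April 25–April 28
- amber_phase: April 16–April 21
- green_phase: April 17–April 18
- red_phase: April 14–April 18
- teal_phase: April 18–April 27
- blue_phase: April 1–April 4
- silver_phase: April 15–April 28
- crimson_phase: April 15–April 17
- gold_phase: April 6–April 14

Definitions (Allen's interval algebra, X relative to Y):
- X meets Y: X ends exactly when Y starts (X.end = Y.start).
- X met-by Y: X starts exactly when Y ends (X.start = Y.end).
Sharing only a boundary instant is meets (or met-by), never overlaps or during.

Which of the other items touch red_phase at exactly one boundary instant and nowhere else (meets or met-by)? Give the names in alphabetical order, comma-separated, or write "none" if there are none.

Target red_phase = [April 14, April 18].
amber_phase [April 16, April 21] → overlapped-by → no.
blue_phase [April 1, April 4] → before → no.
crimson_phase [April 15, April 17] → during → no.
cyan_phase [April 5, April 18] → finished-by → no.
gold_phase [April 6, April 14] → meets → yes.
green_phase [April 17, April 18] → finishes → no.
silver_phase [April 15, April 28] → overlapped-by → no.
teal_phase [April 18, April 27] → met-by → yes.
violet_phase [April 25, April 28] → after → no.
Result: gold_phase, teal_phase.

gold_phase, teal_phase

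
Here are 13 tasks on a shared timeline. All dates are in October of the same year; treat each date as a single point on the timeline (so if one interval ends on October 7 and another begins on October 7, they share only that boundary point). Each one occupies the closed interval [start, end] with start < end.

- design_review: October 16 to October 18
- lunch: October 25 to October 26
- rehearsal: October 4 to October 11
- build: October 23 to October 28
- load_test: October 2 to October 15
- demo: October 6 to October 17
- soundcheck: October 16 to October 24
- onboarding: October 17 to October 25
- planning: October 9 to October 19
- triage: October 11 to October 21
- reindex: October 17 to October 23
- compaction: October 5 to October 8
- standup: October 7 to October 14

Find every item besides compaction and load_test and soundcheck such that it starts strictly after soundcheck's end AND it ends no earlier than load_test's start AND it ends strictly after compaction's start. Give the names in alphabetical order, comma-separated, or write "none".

Conditions: its start is strictly after soundcheck's end (X.start > October 24) AND its end is no earlier than load_test's start (X.end >= October 2) AND its end is strictly after compaction's start (X.end > October 5).
build: start October 23 > October 24? ✗; end October 28 >= October 2? ✓; end October 28 > October 5? ✓ → no.
demo: start October 6 > October 24? ✗; end October 17 >= October 2? ✓; end October 17 > October 5? ✓ → no.
design_review: start October 16 > October 24? ✗; end October 18 >= October 2? ✓; end October 18 > October 5? ✓ → no.
lunch: start October 25 > October 24? ✓; end October 26 >= October 2? ✓; end October 26 > October 5? ✓ → yes.
onboarding: start October 17 > October 24? ✗; end October 25 >= October 2? ✓; end October 25 > October 5? ✓ → no.
planning: start October 9 > October 24? ✗; end October 19 >= October 2? ✓; end October 19 > October 5? ✓ → no.
rehearsal: start October 4 > October 24? ✗; end October 11 >= October 2? ✓; end October 11 > October 5? ✓ → no.
reindex: start October 17 > October 24? ✗; end October 23 >= October 2? ✓; end October 23 > October 5? ✓ → no.
standup: start October 7 > October 24? ✗; end October 14 >= October 2? ✓; end October 14 > October 5? ✓ → no.
triage: start October 11 > October 24? ✗; end October 21 >= October 2? ✓; end October 21 > October 5? ✓ → no.
Result: lunch.

lunch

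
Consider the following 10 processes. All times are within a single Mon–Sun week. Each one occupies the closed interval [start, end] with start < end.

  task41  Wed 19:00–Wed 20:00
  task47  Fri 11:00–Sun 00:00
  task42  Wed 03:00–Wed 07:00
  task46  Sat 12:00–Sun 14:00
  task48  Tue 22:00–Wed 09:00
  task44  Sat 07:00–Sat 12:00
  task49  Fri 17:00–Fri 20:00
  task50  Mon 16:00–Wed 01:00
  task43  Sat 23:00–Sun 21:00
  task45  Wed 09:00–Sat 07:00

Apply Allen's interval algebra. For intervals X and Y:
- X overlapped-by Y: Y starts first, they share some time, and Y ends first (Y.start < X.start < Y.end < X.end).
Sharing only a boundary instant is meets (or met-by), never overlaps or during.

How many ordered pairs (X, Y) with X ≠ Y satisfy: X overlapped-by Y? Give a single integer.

5

Checking all 90 ordered pairs for relation 'overlapped-by'; matching pairs in alphabetical order:
(task43, task46): task43 overlapped-by task46 ✓
(task43, task47): task43 overlapped-by task47 ✓
(task46, task47): task46 overlapped-by task47 ✓
(task47, task45): task47 overlapped-by task45 ✓
(task48, task50): task48 overlapped-by task50 ✓
Count: 5.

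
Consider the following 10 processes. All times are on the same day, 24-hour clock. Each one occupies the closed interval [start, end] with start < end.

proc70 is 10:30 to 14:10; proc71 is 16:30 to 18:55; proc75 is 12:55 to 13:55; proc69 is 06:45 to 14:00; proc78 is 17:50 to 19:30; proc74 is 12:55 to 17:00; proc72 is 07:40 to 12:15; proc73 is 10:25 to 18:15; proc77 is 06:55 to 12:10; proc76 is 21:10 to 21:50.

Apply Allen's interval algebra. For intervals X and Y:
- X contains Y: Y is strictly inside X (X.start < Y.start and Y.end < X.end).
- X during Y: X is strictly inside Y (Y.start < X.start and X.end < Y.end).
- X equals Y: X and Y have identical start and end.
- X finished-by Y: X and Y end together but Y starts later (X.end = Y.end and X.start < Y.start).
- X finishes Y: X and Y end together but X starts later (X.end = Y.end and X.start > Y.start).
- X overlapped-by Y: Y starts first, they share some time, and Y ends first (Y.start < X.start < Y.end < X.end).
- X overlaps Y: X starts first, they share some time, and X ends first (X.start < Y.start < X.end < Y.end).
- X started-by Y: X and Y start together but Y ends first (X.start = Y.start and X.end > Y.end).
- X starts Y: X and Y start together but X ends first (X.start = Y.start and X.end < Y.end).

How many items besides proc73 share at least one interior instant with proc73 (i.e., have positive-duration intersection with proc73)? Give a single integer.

8

Target proc73 = [10:25, 18:15].
proc69 [06:45, 14:00] → overlaps → counts.
proc70 [10:30, 14:10] → during → counts.
proc71 [16:30, 18:55] → overlapped-by → counts.
proc72 [07:40, 12:15] → overlaps → counts.
proc74 [12:55, 17:00] → during → counts.
proc75 [12:55, 13:55] → during → counts.
proc76 [21:10, 21:50] → after → no.
proc77 [06:55, 12:10] → overlaps → counts.
proc78 [17:50, 19:30] → overlapped-by → counts.
Total: 8.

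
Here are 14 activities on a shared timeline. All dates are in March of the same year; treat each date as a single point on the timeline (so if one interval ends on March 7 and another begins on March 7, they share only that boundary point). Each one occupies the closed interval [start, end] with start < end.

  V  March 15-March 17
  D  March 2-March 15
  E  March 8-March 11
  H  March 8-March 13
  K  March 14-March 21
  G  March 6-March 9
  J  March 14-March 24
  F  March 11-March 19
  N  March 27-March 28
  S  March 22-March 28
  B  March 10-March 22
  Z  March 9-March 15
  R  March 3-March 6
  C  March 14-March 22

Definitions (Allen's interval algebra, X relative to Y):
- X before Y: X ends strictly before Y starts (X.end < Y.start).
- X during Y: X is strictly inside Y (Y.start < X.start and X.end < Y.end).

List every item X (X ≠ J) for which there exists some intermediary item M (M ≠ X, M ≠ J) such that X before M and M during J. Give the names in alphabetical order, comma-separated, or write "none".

E, G, H, R

Target J = [March 14, March 24].
Intermediaries M with M during J: V.
Via V — items with X before V: E, G, H, R.
Union: E, G, H, R.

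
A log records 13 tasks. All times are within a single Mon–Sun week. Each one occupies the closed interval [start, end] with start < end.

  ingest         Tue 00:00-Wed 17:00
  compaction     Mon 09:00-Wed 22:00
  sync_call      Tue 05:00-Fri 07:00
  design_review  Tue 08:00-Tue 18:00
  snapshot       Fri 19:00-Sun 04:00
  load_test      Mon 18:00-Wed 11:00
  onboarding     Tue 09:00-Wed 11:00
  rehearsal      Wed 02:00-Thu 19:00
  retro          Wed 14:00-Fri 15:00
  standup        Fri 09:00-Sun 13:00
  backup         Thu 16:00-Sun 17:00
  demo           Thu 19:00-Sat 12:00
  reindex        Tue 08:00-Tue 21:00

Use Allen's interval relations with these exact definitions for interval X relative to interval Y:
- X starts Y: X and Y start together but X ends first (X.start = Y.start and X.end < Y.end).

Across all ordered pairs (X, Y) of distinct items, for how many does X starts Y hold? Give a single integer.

1

Checking all 156 ordered pairs for relation 'starts'; matching pairs in alphabetical order:
(design_review, reindex): design_review starts reindex ✓
Count: 1.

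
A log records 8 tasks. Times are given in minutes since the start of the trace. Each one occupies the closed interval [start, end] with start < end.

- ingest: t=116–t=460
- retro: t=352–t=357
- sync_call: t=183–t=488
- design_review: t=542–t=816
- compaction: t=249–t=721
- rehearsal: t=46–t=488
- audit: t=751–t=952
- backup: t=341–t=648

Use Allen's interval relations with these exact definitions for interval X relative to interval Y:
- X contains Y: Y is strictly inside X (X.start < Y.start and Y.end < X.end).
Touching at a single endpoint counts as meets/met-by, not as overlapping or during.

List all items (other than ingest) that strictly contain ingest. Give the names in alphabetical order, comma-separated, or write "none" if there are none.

Target ingest = [t=116, t=460].
audit [t=751, t=952] → after → no.
backup [t=341, t=648] → overlapped-by → no.
compaction [t=249, t=721] → overlapped-by → no.
design_review [t=542, t=816] → after → no.
rehearsal [t=46, t=488] → contains → yes.
retro [t=352, t=357] → during → no.
sync_call [t=183, t=488] → overlapped-by → no.
Result: rehearsal.

rehearsal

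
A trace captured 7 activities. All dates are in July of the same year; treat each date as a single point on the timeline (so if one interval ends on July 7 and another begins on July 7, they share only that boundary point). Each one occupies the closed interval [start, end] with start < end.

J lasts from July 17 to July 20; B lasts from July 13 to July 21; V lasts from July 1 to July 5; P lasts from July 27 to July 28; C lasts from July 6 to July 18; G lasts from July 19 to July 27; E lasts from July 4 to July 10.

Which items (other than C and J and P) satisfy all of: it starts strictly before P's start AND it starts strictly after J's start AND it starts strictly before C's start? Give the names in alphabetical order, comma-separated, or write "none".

Conditions: its start is strictly before P's start (X.start < July 27) AND its start is strictly after J's start (X.start > July 17) AND its start is strictly before C's start (X.start < July 6).
B: start July 13 < July 27? ✓; start July 13 > July 17? ✗; start July 13 < July 6? ✗ → no.
E: start July 4 < July 27? ✓; start July 4 > July 17? ✗; start July 4 < July 6? ✓ → no.
G: start July 19 < July 27? ✓; start July 19 > July 17? ✓; start July 19 < July 6? ✗ → no.
V: start July 1 < July 27? ✓; start July 1 > July 17? ✗; start July 1 < July 6? ✓ → no.
Result: none.

none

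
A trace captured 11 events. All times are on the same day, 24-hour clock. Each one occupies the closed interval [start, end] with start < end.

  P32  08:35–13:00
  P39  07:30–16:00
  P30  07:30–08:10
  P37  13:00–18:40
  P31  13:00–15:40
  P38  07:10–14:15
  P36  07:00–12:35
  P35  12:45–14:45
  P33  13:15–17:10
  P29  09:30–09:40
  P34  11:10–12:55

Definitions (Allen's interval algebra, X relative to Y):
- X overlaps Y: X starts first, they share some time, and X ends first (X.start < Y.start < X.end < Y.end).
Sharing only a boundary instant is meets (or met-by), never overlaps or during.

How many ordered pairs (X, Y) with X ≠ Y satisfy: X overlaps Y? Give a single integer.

Checking all 110 ordered pairs for relation 'overlaps'; matching pairs in alphabetical order:
(P31, P33): P31 overlaps P33 ✓
(P32, P35): P32 overlaps P35 ✓
(P34, P35): P34 overlaps P35 ✓
(P35, P31): P35 overlaps P31 ✓
(P35, P33): P35 overlaps P33 ✓
(P35, P37): P35 overlaps P37 ✓
(P36, P32): P36 overlaps P32 ✓
(P36, P34): P36 overlaps P34 ✓
(P36, P38): P36 overlaps P38 ✓
(P36, P39): P36 overlaps P39 ✓
(P38, P31): P38 overlaps P31 ✓
(P38, P33): P38 overlaps P33 ✓
(P38, P35): P38 overlaps P35 ✓
(P38, P37): P38 overlaps P37 ✓
(P38, P39): P38 overlaps P39 ✓
(P39, P33): P39 overlaps P33 ✓
(P39, P37): P39 overlaps P37 ✓
Count: 17.

17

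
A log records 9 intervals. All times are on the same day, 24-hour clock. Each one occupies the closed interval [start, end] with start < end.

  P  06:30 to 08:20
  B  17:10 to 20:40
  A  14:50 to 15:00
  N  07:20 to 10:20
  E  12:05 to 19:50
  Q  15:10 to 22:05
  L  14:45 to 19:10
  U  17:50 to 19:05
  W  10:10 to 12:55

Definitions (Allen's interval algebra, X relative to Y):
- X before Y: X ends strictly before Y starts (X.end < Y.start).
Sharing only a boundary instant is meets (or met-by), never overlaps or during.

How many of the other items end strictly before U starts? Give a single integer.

4

Target U = [17:50, 19:05].
A [14:50, 15:00] → before → counts.
B [17:10, 20:40] → contains → no.
E [12:05, 19:50] → contains → no.
L [14:45, 19:10] → contains → no.
N [07:20, 10:20] → before → counts.
P [06:30, 08:20] → before → counts.
Q [15:10, 22:05] → contains → no.
W [10:10, 12:55] → before → counts.
Total: 4.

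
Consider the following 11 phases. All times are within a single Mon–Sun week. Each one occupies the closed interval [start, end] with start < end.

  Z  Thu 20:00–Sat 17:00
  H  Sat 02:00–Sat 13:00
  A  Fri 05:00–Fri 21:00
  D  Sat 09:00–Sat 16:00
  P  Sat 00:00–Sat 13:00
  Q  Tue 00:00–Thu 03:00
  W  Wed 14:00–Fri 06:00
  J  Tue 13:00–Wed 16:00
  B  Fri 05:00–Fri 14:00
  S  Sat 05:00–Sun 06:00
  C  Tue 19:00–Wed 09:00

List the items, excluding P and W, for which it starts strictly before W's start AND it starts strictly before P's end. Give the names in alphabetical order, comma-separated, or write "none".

Conditions: its start is strictly before W's start (X.start < Wed 14:00) AND its start is strictly before P's end (X.start < Sat 13:00).
A: start Fri 05:00 < Wed 14:00? ✗; start Fri 05:00 < Sat 13:00? ✓ → no.
B: start Fri 05:00 < Wed 14:00? ✗; start Fri 05:00 < Sat 13:00? ✓ → no.
C: start Tue 19:00 < Wed 14:00? ✓; start Tue 19:00 < Sat 13:00? ✓ → yes.
D: start Sat 09:00 < Wed 14:00? ✗; start Sat 09:00 < Sat 13:00? ✓ → no.
H: start Sat 02:00 < Wed 14:00? ✗; start Sat 02:00 < Sat 13:00? ✓ → no.
J: start Tue 13:00 < Wed 14:00? ✓; start Tue 13:00 < Sat 13:00? ✓ → yes.
Q: start Tue 00:00 < Wed 14:00? ✓; start Tue 00:00 < Sat 13:00? ✓ → yes.
S: start Sat 05:00 < Wed 14:00? ✗; start Sat 05:00 < Sat 13:00? ✓ → no.
Z: start Thu 20:00 < Wed 14:00? ✗; start Thu 20:00 < Sat 13:00? ✓ → no.
Result: C, J, Q.

C, J, Q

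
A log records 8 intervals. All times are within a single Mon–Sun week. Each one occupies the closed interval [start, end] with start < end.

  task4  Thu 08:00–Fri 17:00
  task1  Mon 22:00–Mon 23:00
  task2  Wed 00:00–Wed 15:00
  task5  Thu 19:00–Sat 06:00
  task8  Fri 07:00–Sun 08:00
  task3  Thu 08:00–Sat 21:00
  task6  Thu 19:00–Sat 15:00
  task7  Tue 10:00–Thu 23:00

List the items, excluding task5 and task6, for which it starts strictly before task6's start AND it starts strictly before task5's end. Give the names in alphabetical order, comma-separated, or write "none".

task1, task2, task3, task4, task7

Conditions: its start is strictly before task6's start (X.start < Thu 19:00) AND its start is strictly before task5's end (X.start < Sat 06:00).
task1: start Mon 22:00 < Thu 19:00? ✓; start Mon 22:00 < Sat 06:00? ✓ → yes.
task2: start Wed 00:00 < Thu 19:00? ✓; start Wed 00:00 < Sat 06:00? ✓ → yes.
task3: start Thu 08:00 < Thu 19:00? ✓; start Thu 08:00 < Sat 06:00? ✓ → yes.
task4: start Thu 08:00 < Thu 19:00? ✓; start Thu 08:00 < Sat 06:00? ✓ → yes.
task7: start Tue 10:00 < Thu 19:00? ✓; start Tue 10:00 < Sat 06:00? ✓ → yes.
task8: start Fri 07:00 < Thu 19:00? ✗; start Fri 07:00 < Sat 06:00? ✓ → no.
Result: task1, task2, task3, task4, task7.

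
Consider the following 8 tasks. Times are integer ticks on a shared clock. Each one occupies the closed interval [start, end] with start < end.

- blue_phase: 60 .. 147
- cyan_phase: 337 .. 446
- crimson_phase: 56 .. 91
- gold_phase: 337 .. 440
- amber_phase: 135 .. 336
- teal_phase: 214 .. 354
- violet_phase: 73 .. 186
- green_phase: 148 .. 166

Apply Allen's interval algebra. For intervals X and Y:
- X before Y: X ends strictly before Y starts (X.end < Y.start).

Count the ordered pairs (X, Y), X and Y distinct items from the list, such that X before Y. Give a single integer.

17

Checking all 56 ordered pairs for relation 'before'; matching pairs in alphabetical order:
(amber_phase, cyan_phase): amber_phase before cyan_phase ✓
(amber_phase, gold_phase): amber_phase before gold_phase ✓
(blue_phase, cyan_phase): blue_phase before cyan_phase ✓
(blue_phase, gold_phase): blue_phase before gold_phase ✓
(blue_phase, green_phase): blue_phase before green_phase ✓
(blue_phase, teal_phase): blue_phase before teal_phase ✓
(crimson_phase, amber_phase): crimson_phase before amber_phase ✓
(crimson_phase, cyan_phase): crimson_phase before cyan_phase ✓
(crimson_phase, gold_phase): crimson_phase before gold_phase ✓
(crimson_phase, green_phase): crimson_phase before green_phase ✓
(crimson_phase, teal_phase): crimson_phase before teal_phase ✓
(green_phase, cyan_phase): green_phase before cyan_phase ✓
(green_phase, gold_phase): green_phase before gold_phase ✓
(green_phase, teal_phase): green_phase before teal_phase ✓
(violet_phase, cyan_phase): violet_phase before cyan_phase ✓
(violet_phase, gold_phase): violet_phase before gold_phase ✓
(violet_phase, teal_phase): violet_phase before teal_phase ✓
Count: 17.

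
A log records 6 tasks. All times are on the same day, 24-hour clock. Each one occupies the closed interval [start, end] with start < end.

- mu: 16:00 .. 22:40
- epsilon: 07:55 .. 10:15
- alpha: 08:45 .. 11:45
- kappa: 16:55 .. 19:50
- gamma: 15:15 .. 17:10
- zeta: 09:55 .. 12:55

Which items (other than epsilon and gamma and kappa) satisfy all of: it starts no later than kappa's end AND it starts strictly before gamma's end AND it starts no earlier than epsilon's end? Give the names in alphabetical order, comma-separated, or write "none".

Conditions: its start is no later than kappa's end (X.start <= 19:50) AND its start is strictly before gamma's end (X.start < 17:10) AND its start is no earlier than epsilon's end (X.start >= 10:15).
alpha: start 08:45 <= 19:50? ✓; start 08:45 < 17:10? ✓; start 08:45 >= 10:15? ✗ → no.
mu: start 16:00 <= 19:50? ✓; start 16:00 < 17:10? ✓; start 16:00 >= 10:15? ✓ → yes.
zeta: start 09:55 <= 19:50? ✓; start 09:55 < 17:10? ✓; start 09:55 >= 10:15? ✗ → no.
Result: mu.

mu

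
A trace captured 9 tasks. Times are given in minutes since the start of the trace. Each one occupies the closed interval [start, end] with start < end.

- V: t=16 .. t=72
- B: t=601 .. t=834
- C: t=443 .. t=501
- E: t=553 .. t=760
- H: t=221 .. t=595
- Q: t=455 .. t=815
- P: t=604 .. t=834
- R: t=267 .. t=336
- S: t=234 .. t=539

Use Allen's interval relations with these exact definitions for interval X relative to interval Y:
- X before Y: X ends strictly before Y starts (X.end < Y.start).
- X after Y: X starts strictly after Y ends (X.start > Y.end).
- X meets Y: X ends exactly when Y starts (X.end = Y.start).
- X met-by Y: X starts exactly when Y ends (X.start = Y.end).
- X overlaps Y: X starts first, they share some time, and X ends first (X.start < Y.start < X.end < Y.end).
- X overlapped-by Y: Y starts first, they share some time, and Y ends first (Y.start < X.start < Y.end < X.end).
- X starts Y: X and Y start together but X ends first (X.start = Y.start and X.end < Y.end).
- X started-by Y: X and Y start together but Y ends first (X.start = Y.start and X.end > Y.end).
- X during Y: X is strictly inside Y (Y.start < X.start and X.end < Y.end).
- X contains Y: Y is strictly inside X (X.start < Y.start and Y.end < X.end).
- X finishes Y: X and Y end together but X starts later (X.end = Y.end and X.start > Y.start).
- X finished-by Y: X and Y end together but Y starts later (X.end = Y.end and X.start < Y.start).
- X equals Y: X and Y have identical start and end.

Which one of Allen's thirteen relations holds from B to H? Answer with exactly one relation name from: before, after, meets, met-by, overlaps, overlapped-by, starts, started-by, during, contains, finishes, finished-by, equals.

after

B = [t=601, t=834]; H = [t=221, t=595].
Compare endpoints: B.start > H.start, B.start > H.end, B.end > H.start, B.end > H.end.
That pattern is 'after'.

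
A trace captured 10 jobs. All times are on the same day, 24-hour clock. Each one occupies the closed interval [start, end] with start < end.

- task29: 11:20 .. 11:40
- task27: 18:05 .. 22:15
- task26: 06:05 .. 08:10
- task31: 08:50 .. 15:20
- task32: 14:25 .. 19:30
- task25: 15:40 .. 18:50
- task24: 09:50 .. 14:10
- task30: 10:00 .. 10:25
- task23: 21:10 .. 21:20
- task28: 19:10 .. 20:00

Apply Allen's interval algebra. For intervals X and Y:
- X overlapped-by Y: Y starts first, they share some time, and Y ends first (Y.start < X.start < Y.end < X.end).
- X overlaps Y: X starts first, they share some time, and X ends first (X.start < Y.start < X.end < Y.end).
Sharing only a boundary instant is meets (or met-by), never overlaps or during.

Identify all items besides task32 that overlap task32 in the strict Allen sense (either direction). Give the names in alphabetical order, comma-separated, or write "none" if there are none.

task27, task28, task31

Target task32 = [14:25, 19:30].
task23 [21:10, 21:20] → after → no.
task24 [09:50, 14:10] → before → no.
task25 [15:40, 18:50] → during → no.
task26 [06:05, 08:10] → before → no.
task27 [18:05, 22:15] → overlapped-by → yes.
task28 [19:10, 20:00] → overlapped-by → yes.
task29 [11:20, 11:40] → before → no.
task30 [10:00, 10:25] → before → no.
task31 [08:50, 15:20] → overlaps → yes.
Result: task27, task28, task31.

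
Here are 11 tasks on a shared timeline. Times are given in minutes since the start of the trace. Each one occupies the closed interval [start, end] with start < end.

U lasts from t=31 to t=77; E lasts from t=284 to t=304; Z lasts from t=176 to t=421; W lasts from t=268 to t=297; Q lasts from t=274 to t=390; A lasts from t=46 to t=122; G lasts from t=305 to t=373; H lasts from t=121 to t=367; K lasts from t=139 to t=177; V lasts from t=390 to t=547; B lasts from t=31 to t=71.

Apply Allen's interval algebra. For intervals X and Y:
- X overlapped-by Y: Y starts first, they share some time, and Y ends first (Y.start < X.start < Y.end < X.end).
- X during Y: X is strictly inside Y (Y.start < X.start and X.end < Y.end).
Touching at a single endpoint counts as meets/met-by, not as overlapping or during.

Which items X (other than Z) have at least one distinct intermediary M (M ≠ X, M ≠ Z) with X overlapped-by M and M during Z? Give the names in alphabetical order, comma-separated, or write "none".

E, Q

Target Z = [t=176, t=421].
Intermediaries M with M during Z: E, G, Q, W.
Via E — items with X overlapped-by E: none.
Via G — items with X overlapped-by G: none.
Via Q — items with X overlapped-by Q: none.
Via W — items with X overlapped-by W: E, Q.
Union: E, Q.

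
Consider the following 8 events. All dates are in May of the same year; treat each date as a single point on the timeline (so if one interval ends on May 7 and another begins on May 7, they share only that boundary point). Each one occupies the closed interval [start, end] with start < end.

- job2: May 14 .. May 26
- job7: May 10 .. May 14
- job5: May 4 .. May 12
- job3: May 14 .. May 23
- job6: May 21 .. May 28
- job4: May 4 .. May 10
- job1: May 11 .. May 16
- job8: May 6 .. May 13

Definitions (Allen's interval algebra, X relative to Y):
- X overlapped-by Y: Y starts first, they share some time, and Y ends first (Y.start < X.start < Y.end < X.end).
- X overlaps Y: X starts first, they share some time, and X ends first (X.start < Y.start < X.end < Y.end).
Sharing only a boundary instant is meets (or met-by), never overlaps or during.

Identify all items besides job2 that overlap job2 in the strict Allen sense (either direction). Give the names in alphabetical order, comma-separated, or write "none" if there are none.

job1, job6

Target job2 = [May 14, May 26].
job1 [May 11, May 16] → overlaps → yes.
job3 [May 14, May 23] → starts → no.
job4 [May 4, May 10] → before → no.
job5 [May 4, May 12] → before → no.
job6 [May 21, May 28] → overlapped-by → yes.
job7 [May 10, May 14] → meets → no.
job8 [May 6, May 13] → before → no.
Result: job1, job6.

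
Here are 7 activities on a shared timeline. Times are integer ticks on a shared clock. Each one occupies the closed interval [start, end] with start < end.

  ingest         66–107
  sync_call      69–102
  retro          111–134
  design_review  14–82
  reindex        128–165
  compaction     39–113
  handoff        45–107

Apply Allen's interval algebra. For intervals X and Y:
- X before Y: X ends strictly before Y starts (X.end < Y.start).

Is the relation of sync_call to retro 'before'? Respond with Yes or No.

Yes

sync_call = [69, 102], retro = [111, 134].
Actual relation of sync_call to retro: before.
Asked whether 'before' holds → Yes.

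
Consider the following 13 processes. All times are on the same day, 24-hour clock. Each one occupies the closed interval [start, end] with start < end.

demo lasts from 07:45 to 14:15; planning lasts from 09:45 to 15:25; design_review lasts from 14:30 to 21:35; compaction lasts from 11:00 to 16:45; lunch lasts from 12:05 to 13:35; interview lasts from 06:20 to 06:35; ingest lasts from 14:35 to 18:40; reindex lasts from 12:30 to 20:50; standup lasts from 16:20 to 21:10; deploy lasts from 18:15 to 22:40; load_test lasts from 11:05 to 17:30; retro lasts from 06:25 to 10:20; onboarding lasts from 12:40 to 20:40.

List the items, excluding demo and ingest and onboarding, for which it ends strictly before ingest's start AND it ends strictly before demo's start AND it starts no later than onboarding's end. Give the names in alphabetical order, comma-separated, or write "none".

interview

Conditions: its end is strictly before ingest's start (X.end < 14:35) AND its end is strictly before demo's start (X.end < 07:45) AND its start is no later than onboarding's end (X.start <= 20:40).
compaction: end 16:45 < 14:35? ✗; end 16:45 < 07:45? ✗; start 11:00 <= 20:40? ✓ → no.
deploy: end 22:40 < 14:35? ✗; end 22:40 < 07:45? ✗; start 18:15 <= 20:40? ✓ → no.
design_review: end 21:35 < 14:35? ✗; end 21:35 < 07:45? ✗; start 14:30 <= 20:40? ✓ → no.
interview: end 06:35 < 14:35? ✓; end 06:35 < 07:45? ✓; start 06:20 <= 20:40? ✓ → yes.
load_test: end 17:30 < 14:35? ✗; end 17:30 < 07:45? ✗; start 11:05 <= 20:40? ✓ → no.
lunch: end 13:35 < 14:35? ✓; end 13:35 < 07:45? ✗; start 12:05 <= 20:40? ✓ → no.
planning: end 15:25 < 14:35? ✗; end 15:25 < 07:45? ✗; start 09:45 <= 20:40? ✓ → no.
reindex: end 20:50 < 14:35? ✗; end 20:50 < 07:45? ✗; start 12:30 <= 20:40? ✓ → no.
retro: end 10:20 < 14:35? ✓; end 10:20 < 07:45? ✗; start 06:25 <= 20:40? ✓ → no.
standup: end 21:10 < 14:35? ✗; end 21:10 < 07:45? ✗; start 16:20 <= 20:40? ✓ → no.
Result: interview.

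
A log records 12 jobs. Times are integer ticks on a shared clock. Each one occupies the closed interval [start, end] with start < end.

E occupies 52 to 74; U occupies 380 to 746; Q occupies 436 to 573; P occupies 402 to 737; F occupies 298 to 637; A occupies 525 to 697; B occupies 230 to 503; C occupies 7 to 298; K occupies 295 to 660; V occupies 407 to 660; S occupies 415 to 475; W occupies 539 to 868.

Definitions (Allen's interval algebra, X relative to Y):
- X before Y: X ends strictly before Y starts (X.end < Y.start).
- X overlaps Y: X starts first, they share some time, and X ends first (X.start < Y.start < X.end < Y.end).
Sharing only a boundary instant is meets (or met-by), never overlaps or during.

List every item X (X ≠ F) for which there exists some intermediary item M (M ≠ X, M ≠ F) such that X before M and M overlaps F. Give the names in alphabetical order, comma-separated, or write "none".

Target F = [298, 637].
Intermediaries M with M overlaps F: B.
Via B — items with X before B: E.
Union: E.

E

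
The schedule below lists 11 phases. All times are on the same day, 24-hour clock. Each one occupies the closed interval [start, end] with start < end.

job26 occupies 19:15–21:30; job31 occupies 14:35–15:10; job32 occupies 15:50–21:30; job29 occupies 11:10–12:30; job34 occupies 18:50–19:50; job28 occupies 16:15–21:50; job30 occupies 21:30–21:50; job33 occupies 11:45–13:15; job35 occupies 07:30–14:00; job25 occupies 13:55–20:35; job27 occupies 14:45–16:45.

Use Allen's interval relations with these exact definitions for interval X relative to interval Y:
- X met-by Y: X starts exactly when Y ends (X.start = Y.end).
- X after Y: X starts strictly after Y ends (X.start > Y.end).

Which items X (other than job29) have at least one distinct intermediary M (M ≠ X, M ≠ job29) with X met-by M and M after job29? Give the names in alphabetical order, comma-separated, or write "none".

Target job29 = [11:10, 12:30].
Intermediaries M with M after job29: job25, job26, job27, job28, job30, job31, job32, job34.
Via job25 — items with X met-by job25: none.
Via job26 — items with X met-by job26: job30.
Via job27 — items with X met-by job27: none.
Via job28 — items with X met-by job28: none.
Via job30 — items with X met-by job30: none.
Via job31 — items with X met-by job31: none.
Via job32 — items with X met-by job32: job30.
Via job34 — items with X met-by job34: none.
Union: job30.

job30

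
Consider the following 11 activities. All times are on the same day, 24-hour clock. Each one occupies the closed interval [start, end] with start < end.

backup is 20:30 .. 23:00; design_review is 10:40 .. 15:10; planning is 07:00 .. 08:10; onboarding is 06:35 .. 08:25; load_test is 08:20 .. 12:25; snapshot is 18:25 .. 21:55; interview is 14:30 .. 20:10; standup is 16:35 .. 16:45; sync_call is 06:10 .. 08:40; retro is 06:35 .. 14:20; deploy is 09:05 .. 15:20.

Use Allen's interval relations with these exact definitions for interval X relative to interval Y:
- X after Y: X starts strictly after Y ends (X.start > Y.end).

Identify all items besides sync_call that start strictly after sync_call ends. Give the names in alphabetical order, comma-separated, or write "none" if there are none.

Target sync_call = [06:10, 08:40].
backup [20:30, 23:00] → after → yes.
deploy [09:05, 15:20] → after → yes.
design_review [10:40, 15:10] → after → yes.
interview [14:30, 20:10] → after → yes.
load_test [08:20, 12:25] → overlapped-by → no.
onboarding [06:35, 08:25] → during → no.
planning [07:00, 08:10] → during → no.
retro [06:35, 14:20] → overlapped-by → no.
snapshot [18:25, 21:55] → after → yes.
standup [16:35, 16:45] → after → yes.
Result: backup, deploy, design_review, interview, snapshot, standup.

backup, deploy, design_review, interview, snapshot, standup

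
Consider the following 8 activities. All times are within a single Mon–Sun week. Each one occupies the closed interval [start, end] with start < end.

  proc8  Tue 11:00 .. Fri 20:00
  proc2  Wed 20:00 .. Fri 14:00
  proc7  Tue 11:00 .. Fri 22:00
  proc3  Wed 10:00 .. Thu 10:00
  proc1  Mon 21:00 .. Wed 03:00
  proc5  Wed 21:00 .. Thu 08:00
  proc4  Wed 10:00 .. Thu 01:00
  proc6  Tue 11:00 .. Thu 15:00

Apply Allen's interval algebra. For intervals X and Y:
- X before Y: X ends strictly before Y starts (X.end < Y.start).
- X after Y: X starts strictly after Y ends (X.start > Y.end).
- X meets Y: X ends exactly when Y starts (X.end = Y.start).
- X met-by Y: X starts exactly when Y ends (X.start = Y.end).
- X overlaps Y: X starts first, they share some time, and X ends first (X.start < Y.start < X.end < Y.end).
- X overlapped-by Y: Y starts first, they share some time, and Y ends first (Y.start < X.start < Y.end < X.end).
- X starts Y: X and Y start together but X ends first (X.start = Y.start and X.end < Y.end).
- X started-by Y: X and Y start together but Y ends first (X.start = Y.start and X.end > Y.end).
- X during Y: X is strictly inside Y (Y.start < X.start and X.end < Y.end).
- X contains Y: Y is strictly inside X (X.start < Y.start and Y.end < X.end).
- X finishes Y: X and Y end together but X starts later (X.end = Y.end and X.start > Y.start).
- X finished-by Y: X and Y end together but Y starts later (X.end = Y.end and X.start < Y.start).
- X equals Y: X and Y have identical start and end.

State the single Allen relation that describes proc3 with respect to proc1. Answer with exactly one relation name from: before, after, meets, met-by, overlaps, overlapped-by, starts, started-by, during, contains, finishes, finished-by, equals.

after

proc3 = [Wed 10:00, Thu 10:00]; proc1 = [Mon 21:00, Wed 03:00].
Compare endpoints: proc3.start > proc1.start, proc3.start > proc1.end, proc3.end > proc1.start, proc3.end > proc1.end.
That pattern is 'after'.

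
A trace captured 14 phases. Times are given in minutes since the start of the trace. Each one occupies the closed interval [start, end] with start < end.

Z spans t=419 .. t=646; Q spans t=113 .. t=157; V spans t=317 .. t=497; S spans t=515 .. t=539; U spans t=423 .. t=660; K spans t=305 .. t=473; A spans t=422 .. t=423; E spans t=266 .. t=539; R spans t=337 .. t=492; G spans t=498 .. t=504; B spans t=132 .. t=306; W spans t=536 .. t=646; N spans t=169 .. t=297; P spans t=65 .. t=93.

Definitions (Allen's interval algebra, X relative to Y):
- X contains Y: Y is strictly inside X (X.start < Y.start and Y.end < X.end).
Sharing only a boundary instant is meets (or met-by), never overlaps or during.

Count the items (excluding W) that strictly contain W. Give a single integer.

1

Target W = [t=536, t=646].
A [t=422, t=423] → before → no.
B [t=132, t=306] → before → no.
E [t=266, t=539] → overlaps → no.
G [t=498, t=504] → before → no.
K [t=305, t=473] → before → no.
N [t=169, t=297] → before → no.
P [t=65, t=93] → before → no.
Q [t=113, t=157] → before → no.
R [t=337, t=492] → before → no.
S [t=515, t=539] → overlaps → no.
U [t=423, t=660] → contains → counts.
V [t=317, t=497] → before → no.
Z [t=419, t=646] → finished-by → no.
Total: 1.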